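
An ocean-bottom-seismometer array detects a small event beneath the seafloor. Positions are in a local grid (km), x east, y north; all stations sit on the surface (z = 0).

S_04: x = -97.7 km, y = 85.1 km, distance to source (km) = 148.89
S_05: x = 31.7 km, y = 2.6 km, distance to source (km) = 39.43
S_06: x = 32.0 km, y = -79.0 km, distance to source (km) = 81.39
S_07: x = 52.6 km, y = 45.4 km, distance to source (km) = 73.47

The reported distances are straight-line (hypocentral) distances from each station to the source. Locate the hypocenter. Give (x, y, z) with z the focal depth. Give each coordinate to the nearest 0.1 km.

(14.1, -7.2, 33.9)

Each station gives a sphere (x−x_i)² + (y−y_i)² + z² = d_i² (stations at z=0).
Subtracting the S_04 sphere from S_05 and S_06: z² cancels, leaving linear equations in x and y:
258.8 x − 165.0 y = 4837.86
259.4 x − 328.2 y = 6021.60
Solving: x ≈ 14.102, y ≈ -7.201 km (keep extra digits for the depth step; rounded: 14.1, -7.2).
Then from the S_04 sphere: z² = 148.89² − (x + 97.7)² − (y − 85.1)² with x = 14.102, y = -7.201, so z ≈ 33.898 ≈ 33.9 km.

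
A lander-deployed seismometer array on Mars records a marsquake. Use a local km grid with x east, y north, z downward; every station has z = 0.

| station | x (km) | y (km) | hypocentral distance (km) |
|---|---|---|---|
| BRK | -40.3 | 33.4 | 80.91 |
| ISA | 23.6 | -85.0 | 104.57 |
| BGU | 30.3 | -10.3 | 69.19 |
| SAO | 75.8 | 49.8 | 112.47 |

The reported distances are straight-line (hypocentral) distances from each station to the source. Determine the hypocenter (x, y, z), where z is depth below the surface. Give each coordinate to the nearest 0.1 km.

x ≈ -2.1 km, y ≈ -3.9 km, depth ≈ 60.8 km

Each station gives a sphere (x−x_i)² + (y−y_i)² + z² = d_i² (stations at z=0).
Subtracting the BRK sphere from ISA and BGU: z² cancels, leaving linear equations in x and y:
127.8 x − 236.8 y = 653.85
141.2 x − 87.4 y = 43.70
Solving: x ≈ -2.102, y ≈ -3.896 km (keep extra digits for the depth step; rounded: -2.1, -3.9).
Then from the BRK sphere: z² = 80.91² − (x + 40.3)² − (y − 33.4)² with x = -2.102, y = -3.896, so z ≈ 60.798 ≈ 60.8 km.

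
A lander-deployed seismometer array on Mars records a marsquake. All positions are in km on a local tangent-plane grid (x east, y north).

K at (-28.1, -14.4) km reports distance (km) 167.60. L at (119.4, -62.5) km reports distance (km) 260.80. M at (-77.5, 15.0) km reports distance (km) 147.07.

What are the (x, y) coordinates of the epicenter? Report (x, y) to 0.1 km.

(-27.2, 153.2)

Circle about each station: (x + 28.1)² + (y + 14.4)² = 167.60²; (x − 119.4)² + (y + 62.5)² = 260.80²; (x + 77.5)² + (y − 15.0)² = 147.07².
Subtracting the K equation from the L and M equations removes the quadratic terms:
295.0 x − 96.2 y = -22761.24
-98.8 x + 58.8 y = 11694.46
Solving the 2×2 system: x ≈ -27.2, y ≈ 153.2 km.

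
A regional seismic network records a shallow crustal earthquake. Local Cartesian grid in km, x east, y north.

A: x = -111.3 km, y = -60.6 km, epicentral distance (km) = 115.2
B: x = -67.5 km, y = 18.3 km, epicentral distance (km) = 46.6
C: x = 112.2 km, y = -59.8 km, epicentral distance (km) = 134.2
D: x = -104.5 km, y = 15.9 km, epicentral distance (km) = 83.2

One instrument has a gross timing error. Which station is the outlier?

C

Solve using three stations at a time. Using A, B, D (subtract circle equations pairwise → linear system) gives (x, y) ≈ (-21.4, 11.5).
Distances from that point to each station vs reported:
  A: calculated 115.2 vs reported 115.2 → residual 0.0 km
  B: calculated 46.6 vs reported 46.6 → residual 0.0 km
  C: calculated 151.4 vs reported 134.2 → residual 17.2 km
  D: calculated 83.2 vs reported 83.2 → residual 0.0 km
A, B, D are mutually consistent (residuals ≈ 0); C is off by 17.2 km.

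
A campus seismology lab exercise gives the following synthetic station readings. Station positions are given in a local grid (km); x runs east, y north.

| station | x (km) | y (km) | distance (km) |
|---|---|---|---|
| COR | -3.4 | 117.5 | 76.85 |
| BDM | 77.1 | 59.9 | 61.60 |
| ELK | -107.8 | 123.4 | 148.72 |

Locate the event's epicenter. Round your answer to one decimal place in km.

Circle about each station: (x + 3.4)² + (y − 117.5)² = 76.85²; (x − 77.1)² + (y − 59.9)² = 61.60²; (x + 107.8)² + (y − 123.4)² = 148.72².
Subtracting the COR equation from the BDM and ELK equations removes the quadratic terms:
161.0 x − 115.2 y = -2174.03
-208.8 x + 11.8 y = -3181.13
Solving the 2×2 system: x ≈ 17.7, y ≈ 43.6 km.

(17.7, 43.6)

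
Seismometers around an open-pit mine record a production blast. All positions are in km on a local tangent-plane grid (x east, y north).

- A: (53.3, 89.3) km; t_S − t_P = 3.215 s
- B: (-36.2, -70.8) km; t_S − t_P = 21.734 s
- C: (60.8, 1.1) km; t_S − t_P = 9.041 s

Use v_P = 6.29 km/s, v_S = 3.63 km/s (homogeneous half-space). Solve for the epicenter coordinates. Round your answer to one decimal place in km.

x ≈ 77.9 km, y ≈ 76.8 km

Distance from S−P lag: d = Δt · v_P v_S / (v_P − v_S) = Δt · (6.29·3.63)/(6.29−3.63) ≈ 8.5837·Δt.
So d_A = 27.60, d_B = 186.56, d_C = 77.61 km.
Circle about each station: (x − 53.3)² + (y − 89.3)² = 27.60²; (x + 36.2)² + (y + 70.8)² = 186.56²; (x − 60.8)² + (y − 1.1)² = 77.61².
Subtracting the A equation from the B and C equations removes the quadratic terms:
-179.0 x − 320.2 y = -38535.17
15.0 x − 176.4 y = -12379.08
Solving the 2×2 system: x ≈ 77.9, y ≈ 76.8 km.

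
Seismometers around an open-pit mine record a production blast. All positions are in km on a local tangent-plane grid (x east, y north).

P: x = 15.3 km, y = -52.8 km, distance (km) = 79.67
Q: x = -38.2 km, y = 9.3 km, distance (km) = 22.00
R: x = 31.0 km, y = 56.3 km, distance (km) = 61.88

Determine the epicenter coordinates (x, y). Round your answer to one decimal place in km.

x ≈ -18.6 km, y ≈ 19.3 km

Circle about each station: (x − 15.3)² + (y + 52.8)² = 79.67²; (x + 38.2)² + (y − 9.3)² = 22.00²; (x − 31.0)² + (y − 56.3)² = 61.88².
Subtracting the P equation from the Q and R equations removes the quadratic terms:
-107.0 x + 124.2 y = 4387.11
31.4 x + 218.2 y = 3626.93
Solving the 2×2 system: x ≈ -18.6, y ≈ 19.3 km.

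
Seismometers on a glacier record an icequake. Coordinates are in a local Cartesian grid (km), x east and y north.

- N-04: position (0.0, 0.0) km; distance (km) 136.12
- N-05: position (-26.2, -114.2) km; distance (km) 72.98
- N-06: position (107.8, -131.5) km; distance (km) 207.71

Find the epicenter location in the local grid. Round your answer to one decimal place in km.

(-96.8, -95.7)

Circle about each station: x² + y² = 136.12²; (x + 26.2)² + (y + 114.2)² = 72.98²; (x − 107.8)² + (y + 131.5)² = 207.71².
Subtracting pairs of circle equations eliminates x²+y² and gives linear equations (the radical axes):
-52.4 x − 228.4 y = 26930.65
215.6 x − 263.0 y = 4298.30
Solving the 2×2 system: x ≈ -96.8, y ≈ -95.7 km.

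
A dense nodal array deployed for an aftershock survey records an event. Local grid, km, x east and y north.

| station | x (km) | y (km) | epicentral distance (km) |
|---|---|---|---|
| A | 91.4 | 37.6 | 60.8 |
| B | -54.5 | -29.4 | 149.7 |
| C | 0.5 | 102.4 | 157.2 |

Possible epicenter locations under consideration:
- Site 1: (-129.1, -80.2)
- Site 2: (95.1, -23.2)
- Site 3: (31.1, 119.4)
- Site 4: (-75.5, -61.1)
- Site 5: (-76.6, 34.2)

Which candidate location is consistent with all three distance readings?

For each candidate, compare |candidate − station| to the reported distance:
Site 1: residuals A 189.2, B 59.4, C 66.7 → max 189.2 km
Site 2: residuals A 0.1, B 0.0, C 0.0 → max 0.1 km
Site 3: residuals A 40.8, B 22.0, C 122.2 → max 122.2 km
Site 4: residuals A 133.1, B 111.7, C 23.1 → max 133.1 km
Site 5: residuals A 107.2, B 82.4, C 54.3 → max 107.2 km
Only Site 2 has all residuals ≈ 0.

Site 2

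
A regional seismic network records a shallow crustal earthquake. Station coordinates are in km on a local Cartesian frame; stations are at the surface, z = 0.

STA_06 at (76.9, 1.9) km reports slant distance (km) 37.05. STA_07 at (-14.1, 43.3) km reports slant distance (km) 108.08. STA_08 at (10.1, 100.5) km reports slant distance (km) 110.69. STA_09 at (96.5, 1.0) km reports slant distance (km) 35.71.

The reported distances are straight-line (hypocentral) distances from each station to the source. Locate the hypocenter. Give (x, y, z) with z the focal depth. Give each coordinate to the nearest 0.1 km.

Each station gives a sphere (x−x_i)² + (y−y_i)² + z² = d_i² (stations at z=0).
Subtracting the STA_06 sphere from STA_07 and STA_08: z² cancels, leaving linear equations in x and y:
-182.0 x + 82.8 y = -14152.10
-133.6 x + 197.2 y = -6594.53
Solving: x ≈ 90.412, y ≈ 27.812 km (keep extra digits for the depth step; rounded: 90.4, 27.8).
Then from the STA_06 sphere: z² = 37.05² − (x − 76.9)² − (y − 1.9)² with x = 90.412, y = 27.812, so z ≈ 22.775 ≈ 22.8 km.

x ≈ 90.4 km, y ≈ 27.8 km, depth ≈ 22.8 km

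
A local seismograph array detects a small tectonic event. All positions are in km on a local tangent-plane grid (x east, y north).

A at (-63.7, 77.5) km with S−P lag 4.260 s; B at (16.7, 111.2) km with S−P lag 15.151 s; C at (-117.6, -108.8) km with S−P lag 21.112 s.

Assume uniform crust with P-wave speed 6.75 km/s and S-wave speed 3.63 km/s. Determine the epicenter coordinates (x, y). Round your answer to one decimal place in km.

-87.8 km east, 54.3 km north

Distance from S−P lag: d = Δt · v_P v_S / (v_P − v_S) = Δt · (6.75·3.63)/(6.75−3.63) ≈ 7.8534·Δt.
So d_A = 33.46, d_B = 118.99, d_C = 165.80 km.
Circle about each station: (x + 63.7)² + (y − 77.5)² = 33.46²; (x − 16.7)² + (y − 111.2)² = 118.99²; (x + 117.6)² + (y + 108.8)² = 165.80².
Subtracting the A equation from the B and C equations removes the quadratic terms:
160.8 x + 67.4 y = -10458.66
-107.8 x − 372.6 y = -10766.81
Solving the 2×2 system: x ≈ -87.8, y ≈ 54.3 km.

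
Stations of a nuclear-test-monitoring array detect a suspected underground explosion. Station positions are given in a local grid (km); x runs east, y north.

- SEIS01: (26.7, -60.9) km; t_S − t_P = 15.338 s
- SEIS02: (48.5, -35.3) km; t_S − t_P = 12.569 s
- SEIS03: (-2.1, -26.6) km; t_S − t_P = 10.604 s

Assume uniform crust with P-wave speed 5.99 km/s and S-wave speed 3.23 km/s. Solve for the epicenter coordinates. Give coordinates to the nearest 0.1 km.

x ≈ 14.3 km, y ≈ 45.9 km

Distance from S−P lag: d = Δt · v_P v_S / (v_P − v_S) = Δt · (5.99·3.23)/(5.99−3.23) ≈ 7.0100·Δt.
So d_SEIS01 = 107.52, d_SEIS02 = 88.11, d_SEIS03 = 74.33 km.
Circle about each station: (x − 26.7)² + (y + 60.9)² = 107.52²; (x − 48.5)² + (y + 35.3)² = 88.11²; (x + 2.1)² + (y + 26.6)² = 74.33².
Subtracting the SEIS01 equation from the SEIS02 and SEIS03 equations removes the quadratic terms:
43.6 x + 51.2 y = 2973.82
-57.6 x + 68.6 y = 2325.87
Solving the 2×2 system: x ≈ 14.3, y ≈ 45.9 km.
Check against SEIS01 (with the unrounded x, y): √((x − 26.7)²+(y + 60.9)²) = 107.53 ≈ 107.52 km. ✓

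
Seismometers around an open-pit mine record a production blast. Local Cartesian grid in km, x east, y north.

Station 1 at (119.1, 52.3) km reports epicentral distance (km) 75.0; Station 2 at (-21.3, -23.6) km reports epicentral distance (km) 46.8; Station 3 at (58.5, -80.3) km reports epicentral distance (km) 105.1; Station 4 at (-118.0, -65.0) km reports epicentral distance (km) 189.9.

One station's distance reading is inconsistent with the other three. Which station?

Station 2

Solve using three stations at a time. Using Station 1, Station 3, Station 4 (subtract circle equations pairwise → linear system) gives (x, y) ≈ (49.5, 24.4).
Distances from that point to each station vs reported:
  Station 1: calculated 75.0 vs reported 75.0 → residual 0.0 km
  Station 2: calculated 85.6 vs reported 46.8 → residual 38.8 km
  Station 3: calculated 105.1 vs reported 105.1 → residual 0.0 km
  Station 4: calculated 189.9 vs reported 189.9 → residual 0.0 km
Station 1, Station 3, Station 4 are mutually consistent (residuals ≈ 0); Station 2 is off by 38.8 km.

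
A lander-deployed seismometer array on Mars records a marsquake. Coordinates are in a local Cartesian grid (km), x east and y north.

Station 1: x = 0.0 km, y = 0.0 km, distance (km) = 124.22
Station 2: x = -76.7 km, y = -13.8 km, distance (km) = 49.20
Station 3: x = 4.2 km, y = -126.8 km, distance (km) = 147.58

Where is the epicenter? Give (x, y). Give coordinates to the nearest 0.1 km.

Circle about each station: x² + y² = 124.22²; (x + 76.7)² + (y + 13.8)² = 49.20²; (x − 4.2)² + (y + 126.8)² = 147.58².
Subtracting the Station 1 equation from the Station 2 and Station 3 equations removes the quadratic terms:
-153.4 x − 27.6 y = 19083.30
8.4 x − 253.6 y = 9746.63
Solving the 2×2 system: x ≈ -116.8, y ≈ -42.3 km.
Check against Station 1 (with the unrounded x, y): √(x²+y²) = 124.22 ≈ 124.22 km. ✓

(-116.8, -42.3)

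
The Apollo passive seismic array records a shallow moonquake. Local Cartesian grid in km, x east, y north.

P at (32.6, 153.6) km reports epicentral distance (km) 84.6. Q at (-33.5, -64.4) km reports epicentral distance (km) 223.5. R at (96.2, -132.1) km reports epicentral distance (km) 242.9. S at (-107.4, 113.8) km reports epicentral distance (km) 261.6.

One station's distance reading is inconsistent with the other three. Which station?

Solve using three stations at a time. Using P, Q, R (subtract circle equations pairwise → linear system) gives (x, y) ≈ (105.5, 110.6).
Distances from that point to each station vs reported:
  P: calculated 84.6 vs reported 84.6 → residual 0.0 km
  Q: calculated 223.5 vs reported 223.5 → residual 0.0 km
  R: calculated 242.9 vs reported 242.9 → residual 0.0 km
  S: calculated 212.9 vs reported 261.6 → residual 48.7 km
P, Q, R are mutually consistent (residuals ≈ 0); S is off by 48.7 km.

S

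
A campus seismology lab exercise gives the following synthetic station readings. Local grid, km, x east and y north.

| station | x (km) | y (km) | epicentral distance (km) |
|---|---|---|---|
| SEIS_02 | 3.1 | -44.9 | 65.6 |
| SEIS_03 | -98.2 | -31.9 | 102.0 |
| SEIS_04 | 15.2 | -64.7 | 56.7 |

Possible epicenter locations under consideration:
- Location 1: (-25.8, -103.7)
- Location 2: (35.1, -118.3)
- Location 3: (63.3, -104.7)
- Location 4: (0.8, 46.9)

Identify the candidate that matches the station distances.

For each candidate, compare |candidate − station| to the reported distance:
Location 1: residuals SEIS_02 0.1, SEIS_03 0.0, SEIS_04 0.1 → max 0.1 km
Location 2: residuals SEIS_02 14.5, SEIS_03 56.9, SEIS_04 0.5 → max 56.9 km
Location 3: residuals SEIS_02 19.3, SEIS_03 75.1, SEIS_04 5.9 → max 75.1 km
Location 4: residuals SEIS_02 26.2, SEIS_03 24.5, SEIS_04 55.8 → max 55.8 km
Only Location 1 has all residuals ≈ 0.

Location 1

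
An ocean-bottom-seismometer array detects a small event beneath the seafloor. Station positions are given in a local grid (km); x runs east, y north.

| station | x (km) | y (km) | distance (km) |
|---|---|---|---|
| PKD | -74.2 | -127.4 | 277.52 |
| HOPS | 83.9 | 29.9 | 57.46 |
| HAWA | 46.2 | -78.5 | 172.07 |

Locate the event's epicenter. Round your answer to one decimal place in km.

Circle about each station: (x + 74.2)² + (y + 127.4)² = 277.52²; (x − 83.9)² + (y − 29.9)² = 57.46²; (x − 46.2)² + (y + 78.5)² = 172.07².
Subtracting the PKD equation from the HOPS and HAWA equations removes the quadratic terms:
316.2 x + 314.6 y = 59912.52
240.8 x + 97.8 y = 33969.56
Solving the 2×2 system: x ≈ 107.7, y ≈ 82.2 km.

(107.7, 82.2)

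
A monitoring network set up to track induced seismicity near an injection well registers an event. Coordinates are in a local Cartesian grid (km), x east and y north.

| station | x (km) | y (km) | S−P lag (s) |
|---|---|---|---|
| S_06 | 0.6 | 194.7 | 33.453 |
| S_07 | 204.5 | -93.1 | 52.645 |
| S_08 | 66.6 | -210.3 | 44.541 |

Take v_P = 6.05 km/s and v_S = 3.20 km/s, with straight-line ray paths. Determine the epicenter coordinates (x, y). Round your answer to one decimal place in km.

(-136.8, 13.7)

Distance from S−P lag: d = Δt · v_P v_S / (v_P − v_S) = Δt · (6.05·3.20)/(6.05−3.20) ≈ 6.7930·Δt.
So d_S_06 = 227.25, d_S_07 = 357.62, d_S_08 = 302.57 km.
Circle about each station: (x − 0.6)² + (y − 194.7)² = 227.25²; (x − 204.5)² + (y + 93.1)² = 357.62²; (x − 66.6)² + (y + 210.3)² = 302.57².
Subtracting pairs of circle equations eliminates x²+y² and gives linear equations (the radical axes):
407.8 x − 575.6 y = -63670.09
132.0 x − 810.0 y = -29152.84
Solving the 2×2 system: x ≈ -136.8, y ≈ 13.7 km.
Check against S_06 (with the unrounded x, y): √((x − 0.6)²+(y − 194.7)²) = 227.24 ≈ 227.25 km. ✓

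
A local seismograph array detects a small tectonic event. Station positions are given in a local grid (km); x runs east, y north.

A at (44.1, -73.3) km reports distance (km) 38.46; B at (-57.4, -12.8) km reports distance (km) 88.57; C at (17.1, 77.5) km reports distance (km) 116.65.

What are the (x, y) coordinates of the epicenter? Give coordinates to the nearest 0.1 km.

Circle about each station: (x − 44.1)² + (y + 73.3)² = 38.46²; (x + 57.4)² + (y + 12.8)² = 88.57²; (x − 17.1)² + (y − 77.5)² = 116.65².
Subtracting the A equation from the B and C equations removes the quadratic terms:
-203.0 x + 121.0 y = -10224.57
-54.0 x + 301.6 y = -13147.09
Solving the 2×2 system: x ≈ 27.3, y ≈ -38.7 km.
Check against A (with the unrounded x, y): √((x − 44.1)²+(y + 73.3)²) = 38.46 ≈ 38.46 km. ✓

(27.3, -38.7)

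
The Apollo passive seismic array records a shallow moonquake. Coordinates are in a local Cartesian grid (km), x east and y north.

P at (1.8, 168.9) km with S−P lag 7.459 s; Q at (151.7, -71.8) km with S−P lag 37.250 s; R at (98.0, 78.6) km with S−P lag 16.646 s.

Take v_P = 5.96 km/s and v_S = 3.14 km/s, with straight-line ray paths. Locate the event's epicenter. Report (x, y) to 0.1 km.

Distance from S−P lag: d = Δt · v_P v_S / (v_P − v_S) = Δt · (5.96·3.14)/(5.96−3.14) ≈ 6.6363·Δt.
So d_P = 49.50, d_Q = 247.20, d_R = 110.47 km.
Circle about each station: (x − 1.8)² + (y − 168.9)² = 49.50²; (x − 151.7)² + (y + 71.8)² = 247.20²; (x − 98.0)² + (y − 78.6)² = 110.47².
Subtracting pairs of circle equations eliminates x²+y² and gives linear equations (the radical axes):
299.8 x − 481.4 y = -59019.91
192.4 x − 180.6 y = -22501.86
Solving the 2×2 system: x ≈ -4.5, y ≈ 119.8 km.

-4.5 km east, 119.8 km north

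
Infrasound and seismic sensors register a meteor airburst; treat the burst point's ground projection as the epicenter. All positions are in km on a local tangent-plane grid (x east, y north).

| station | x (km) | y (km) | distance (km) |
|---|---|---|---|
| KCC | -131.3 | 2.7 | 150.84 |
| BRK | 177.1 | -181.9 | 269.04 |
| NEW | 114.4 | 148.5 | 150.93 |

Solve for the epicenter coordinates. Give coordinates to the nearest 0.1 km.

x ≈ 16.3 km, y ≈ 33.8 km

Circle about each station: (x + 131.3)² + (y − 2.7)² = 150.84²; (x − 177.1)² + (y + 181.9)² = 269.04²; (x − 114.4)² + (y − 148.5)² = 150.93².
Subtracting the KCC equation from the BRK and NEW equations removes the quadratic terms:
616.8 x − 369.2 y = -2424.78
491.4 x + 291.6 y = 17865.47
Solving the 2×2 system: x ≈ 16.3, y ≈ 33.8 km.
Check against KCC (with the unrounded x, y): √((x + 131.3)²+(y − 2.7)²) = 150.84 ≈ 150.84 km. ✓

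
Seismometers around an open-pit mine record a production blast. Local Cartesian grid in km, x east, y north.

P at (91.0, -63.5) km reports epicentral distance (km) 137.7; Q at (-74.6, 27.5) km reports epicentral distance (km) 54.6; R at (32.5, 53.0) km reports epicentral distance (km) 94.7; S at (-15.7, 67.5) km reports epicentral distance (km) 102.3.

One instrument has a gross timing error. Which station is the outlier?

S

Solve using three stations at a time. Using P, Q, R (subtract circle equations pairwise → linear system) gives (x, y) ≈ (-36.6, -11.8).
Distances from that point to each station vs reported:
  P: calculated 137.7 vs reported 137.7 → residual 0.0 km
  Q: calculated 54.6 vs reported 54.6 → residual 0.0 km
  R: calculated 94.7 vs reported 94.7 → residual 0.0 km
  S: calculated 82.0 vs reported 102.3 → residual 20.3 km
P, Q, R are mutually consistent (residuals ≈ 0); S is off by 20.3 km.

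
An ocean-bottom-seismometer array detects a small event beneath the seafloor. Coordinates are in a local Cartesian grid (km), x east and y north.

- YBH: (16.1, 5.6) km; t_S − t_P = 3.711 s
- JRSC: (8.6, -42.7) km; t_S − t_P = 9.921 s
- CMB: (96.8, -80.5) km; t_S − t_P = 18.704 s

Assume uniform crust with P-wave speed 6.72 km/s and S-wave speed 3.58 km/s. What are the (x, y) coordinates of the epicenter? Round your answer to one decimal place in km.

(9.7, 33.3)

Distance from S−P lag: d = Δt · v_P v_S / (v_P − v_S) = Δt · (6.72·3.58)/(6.72−3.58) ≈ 7.6617·Δt.
So d_YBH = 28.43, d_JRSC = 76.01, d_CMB = 143.30 km.
Circle about each station: (x − 16.1)² + (y − 5.6)² = 28.43²; (x − 8.6)² + (y + 42.7)² = 76.01²; (x − 96.8)² + (y + 80.5)² = 143.30².
Subtracting pairs of circle equations eliminates x²+y² and gives linear equations (the radical axes):
-15.0 x − 96.6 y = -3362.58
161.4 x − 172.2 y = -4166.71
Solving the 2×2 system: x ≈ 9.7, y ≈ 33.3 km.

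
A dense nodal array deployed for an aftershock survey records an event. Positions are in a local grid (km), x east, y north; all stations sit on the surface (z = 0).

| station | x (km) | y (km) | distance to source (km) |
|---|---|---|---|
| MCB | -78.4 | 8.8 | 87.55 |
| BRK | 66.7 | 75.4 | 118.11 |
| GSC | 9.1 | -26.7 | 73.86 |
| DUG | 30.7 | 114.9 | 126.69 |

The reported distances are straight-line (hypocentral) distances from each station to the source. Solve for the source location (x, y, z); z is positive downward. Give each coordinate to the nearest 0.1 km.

Each station gives a sphere (x−x_i)² + (y−y_i)² + z² = d_i² (stations at z=0).
Subtracting the MCB sphere from BRK and GSC: z² cancels, leaving linear equations in x and y:
290.2 x + 133.2 y = -2374.92
175.0 x − 71.0 y = -3218.60
Solving: x ≈ -13.602, y ≈ 11.805 km (keep extra digits for the depth step; rounded: -13.6, 11.8).
Then from the MCB sphere: z² = 87.55² − (x + 78.4)² − (y − 8.8)² with x = -13.602, y = 11.805, so z ≈ 58.798 ≈ 58.8 km.

x ≈ -13.6 km, y ≈ 11.8 km, depth ≈ 58.8 km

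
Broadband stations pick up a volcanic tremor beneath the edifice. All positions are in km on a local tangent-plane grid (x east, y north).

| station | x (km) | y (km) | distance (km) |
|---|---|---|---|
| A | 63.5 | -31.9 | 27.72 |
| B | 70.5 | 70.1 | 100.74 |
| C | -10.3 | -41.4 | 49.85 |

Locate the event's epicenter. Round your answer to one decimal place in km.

Circle about each station: (x − 63.5)² + (y + 31.9)² = 27.72²; (x − 70.5)² + (y − 70.1)² = 100.74²; (x + 10.3)² + (y + 41.4)² = 49.85².
Subtracting pairs of circle equations eliminates x²+y² and gives linear equations (the radical axes):
14.0 x + 204.0 y = -4545.75
-147.6 x − 19.0 y = -4946.43
Solving the 2×2 system: x ≈ 36.7, y ≈ -24.8 km.
Check against A (with the unrounded x, y): √((x − 63.5)²+(y + 31.9)²) = 27.72 ≈ 27.72 km. ✓

x ≈ 36.7 km, y ≈ -24.8 km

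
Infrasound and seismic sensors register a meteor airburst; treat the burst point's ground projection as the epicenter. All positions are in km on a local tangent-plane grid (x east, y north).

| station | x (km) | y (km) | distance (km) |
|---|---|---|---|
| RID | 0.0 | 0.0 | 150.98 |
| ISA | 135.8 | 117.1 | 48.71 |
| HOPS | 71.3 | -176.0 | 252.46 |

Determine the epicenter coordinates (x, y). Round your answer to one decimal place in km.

Circle about each station: x² + y² = 150.98²; (x − 135.8)² + (y − 117.1)² = 48.71²; (x − 71.3)² + (y + 176.0)² = 252.46².
Subtracting the RID equation from the ISA and HOPS equations removes the quadratic terms:
271.6 x + 234.2 y = 52576.35
142.6 x − 352.0 y = -4881.40
Solving the 2×2 system: x ≈ 134.6, y ≈ 68.4 km.

134.6 km east, 68.4 km north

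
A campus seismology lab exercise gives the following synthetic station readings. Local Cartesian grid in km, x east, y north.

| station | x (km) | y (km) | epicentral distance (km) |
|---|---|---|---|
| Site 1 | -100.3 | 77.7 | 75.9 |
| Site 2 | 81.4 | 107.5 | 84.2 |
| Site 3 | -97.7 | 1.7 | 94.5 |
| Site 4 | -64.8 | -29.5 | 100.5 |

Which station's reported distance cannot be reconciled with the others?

Site 2

Solve using three stations at a time. Using Site 1, Site 3, Site 4 (subtract circle equations pairwise → linear system) gives (x, y) ≈ (-26.1, 63.0).
Distances from that point to each station vs reported:
  Site 1: calculated 75.7 vs reported 75.9 → residual 0.2 km
  Site 2: calculated 116.3 vs reported 84.2 → residual 32.1 km
  Site 3: calculated 94.3 vs reported 94.5 → residual 0.2 km
  Site 4: calculated 100.3 vs reported 100.5 → residual 0.2 km
Site 1, Site 3, Site 4 are mutually consistent (residuals ≈ 0); Site 2 is off by 32.1 km.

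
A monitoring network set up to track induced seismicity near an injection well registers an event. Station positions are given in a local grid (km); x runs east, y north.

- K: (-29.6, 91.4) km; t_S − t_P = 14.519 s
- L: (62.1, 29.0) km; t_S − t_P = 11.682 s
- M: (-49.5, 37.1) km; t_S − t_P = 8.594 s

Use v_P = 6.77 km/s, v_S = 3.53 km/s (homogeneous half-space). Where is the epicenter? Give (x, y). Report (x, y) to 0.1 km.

-12.4 km east, -14.3 km north

Distance from S−P lag: d = Δt · v_P v_S / (v_P − v_S) = Δt · (6.77·3.53)/(6.77−3.53) ≈ 7.3760·Δt.
So d_K = 107.09, d_L = 86.17, d_M = 63.39 km.
Circle about each station: (x + 29.6)² + (y − 91.4)² = 107.09²; (x − 62.1)² + (y − 29.0)² = 86.17²; (x + 49.5)² + (y − 37.1)² = 63.39².
Subtracting pairs of circle equations eliminates x²+y² and gives linear equations (the radical axes):
183.4 x − 124.8 y = -489.71
-39.8 x − 108.6 y = 2046.52
Solving the 2×2 system: x ≈ -12.4, y ≈ -14.3 km.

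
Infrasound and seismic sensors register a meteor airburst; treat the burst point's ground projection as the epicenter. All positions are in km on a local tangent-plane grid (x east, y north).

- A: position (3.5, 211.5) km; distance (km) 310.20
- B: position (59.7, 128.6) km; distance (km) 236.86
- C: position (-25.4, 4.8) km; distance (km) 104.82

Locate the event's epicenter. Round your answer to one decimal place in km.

-7.6 km east, -98.5 km north

Circle about each station: (x − 3.5)² + (y − 211.5)² = 310.20²; (x − 59.7)² + (y − 128.6)² = 236.86²; (x + 25.4)² + (y − 4.8)² = 104.82².
Subtracting the A equation from the B and C equations removes the quadratic terms:
112.4 x − 165.8 y = 15478.93
-57.8 x − 413.4 y = 41160.51
Solving the 2×2 system: x ≈ -7.6, y ≈ -98.5 km.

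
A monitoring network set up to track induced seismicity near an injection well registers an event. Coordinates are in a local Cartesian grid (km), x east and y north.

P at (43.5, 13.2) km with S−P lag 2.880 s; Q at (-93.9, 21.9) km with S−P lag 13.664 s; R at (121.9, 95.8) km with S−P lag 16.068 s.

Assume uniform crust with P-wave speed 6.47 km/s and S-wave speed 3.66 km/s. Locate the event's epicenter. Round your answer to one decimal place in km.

Distance from S−P lag: d = Δt · v_P v_S / (v_P − v_S) = Δt · (6.47·3.66)/(6.47−3.66) ≈ 8.4271·Δt.
So d_P = 24.27, d_Q = 115.15, d_R = 135.41 km.
Circle about each station: (x − 43.5)² + (y − 13.2)² = 24.27²; (x + 93.9)² + (y − 21.9)² = 115.15²; (x − 121.9)² + (y − 95.8)² = 135.41².
Subtracting pairs of circle equations eliminates x²+y² and gives linear equations (the radical axes):
-274.8 x + 17.4 y = -5440.16
156.8 x + 165.2 y = 4223.92
Solving the 2×2 system: x ≈ 20.2, y ≈ 6.4 km.

(20.2, 6.4)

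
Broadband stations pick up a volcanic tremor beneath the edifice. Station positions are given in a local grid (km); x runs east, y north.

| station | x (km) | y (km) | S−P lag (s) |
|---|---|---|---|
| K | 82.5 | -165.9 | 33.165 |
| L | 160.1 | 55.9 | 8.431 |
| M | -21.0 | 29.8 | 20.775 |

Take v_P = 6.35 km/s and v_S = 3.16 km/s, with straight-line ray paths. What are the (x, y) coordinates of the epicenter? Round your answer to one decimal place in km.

Distance from S−P lag: d = Δt · v_P v_S / (v_P − v_S) = Δt · (6.35·3.16)/(6.35−3.16) ≈ 6.2903·Δt.
So d_K = 208.62, d_L = 53.03, d_M = 130.68 km.
Circle about each station: (x − 82.5)² + (y + 165.9)² = 208.62²; (x − 160.1)² + (y − 55.9)² = 53.03²; (x + 21.0)² + (y − 29.8)² = 130.68².
Subtracting the K equation from the L and M equations removes the quadratic terms:
155.2 x + 443.6 y = 35137.88
-207.0 x + 391.4 y = -6554.98
Solving the 2×2 system: x ≈ 109.2, y ≈ 41.0 km.
Check against K (with the unrounded x, y): √((x − 82.5)²+(y + 165.9)²) = 208.62 ≈ 208.62 km. ✓

(109.2, 41.0)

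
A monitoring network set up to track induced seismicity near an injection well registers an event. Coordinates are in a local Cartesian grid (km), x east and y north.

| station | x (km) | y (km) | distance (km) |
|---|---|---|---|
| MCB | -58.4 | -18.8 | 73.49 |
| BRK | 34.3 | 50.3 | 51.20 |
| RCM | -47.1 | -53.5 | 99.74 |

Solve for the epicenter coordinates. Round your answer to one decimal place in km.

x ≈ -16.1 km, y ≈ 41.3 km

Circle about each station: (x + 58.4)² + (y + 18.8)² = 73.49²; (x − 34.3)² + (y − 50.3)² = 51.20²; (x + 47.1)² + (y + 53.5)² = 99.74².
Subtracting pairs of circle equations eliminates x²+y² and gives linear equations (the radical axes):
185.4 x + 138.2 y = 2721.92
22.6 x − 69.4 y = -3230.63
Solving the 2×2 system: x ≈ -16.1, y ≈ 41.3 km.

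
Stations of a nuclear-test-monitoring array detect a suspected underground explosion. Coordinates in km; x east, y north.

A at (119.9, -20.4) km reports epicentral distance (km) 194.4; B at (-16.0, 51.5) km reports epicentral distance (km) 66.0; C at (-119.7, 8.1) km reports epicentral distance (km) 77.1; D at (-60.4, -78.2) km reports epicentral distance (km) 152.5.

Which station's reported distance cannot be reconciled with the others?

Solve using three stations at a time. Using B, C, D (subtract circle equations pairwise → linear system) gives (x, y) ≈ (-78.4, 73.3).
Distances from that point to each station vs reported:
  A: calculated 219.3 vs reported 194.4 → residual 24.9 km
  B: calculated 66.1 vs reported 66.0 → residual 0.1 km
  C: calculated 77.2 vs reported 77.1 → residual 0.1 km
  D: calculated 152.5 vs reported 152.5 → residual 0.0 km
B, C, D are mutually consistent (residuals ≈ 0); A is off by 24.9 km.

A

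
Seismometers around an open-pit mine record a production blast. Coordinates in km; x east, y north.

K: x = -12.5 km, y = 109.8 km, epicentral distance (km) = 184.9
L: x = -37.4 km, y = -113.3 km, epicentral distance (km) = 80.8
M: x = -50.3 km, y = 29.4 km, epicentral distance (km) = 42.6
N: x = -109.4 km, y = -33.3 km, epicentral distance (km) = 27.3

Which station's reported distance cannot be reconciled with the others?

M

Solve using three stations at a time. Using K, L, N (subtract circle equations pairwise → linear system) gives (x, y) ≈ (-94.3, -56.0).
Distances from that point to each station vs reported:
  K: calculated 184.9 vs reported 184.9 → residual 0.0 km
  L: calculated 80.8 vs reported 80.8 → residual 0.0 km
  M: calculated 96.1 vs reported 42.6 → residual 53.5 km
  N: calculated 27.2 vs reported 27.3 → residual 0.1 km
K, L, N are mutually consistent (residuals ≈ 0); M is off by 53.5 km.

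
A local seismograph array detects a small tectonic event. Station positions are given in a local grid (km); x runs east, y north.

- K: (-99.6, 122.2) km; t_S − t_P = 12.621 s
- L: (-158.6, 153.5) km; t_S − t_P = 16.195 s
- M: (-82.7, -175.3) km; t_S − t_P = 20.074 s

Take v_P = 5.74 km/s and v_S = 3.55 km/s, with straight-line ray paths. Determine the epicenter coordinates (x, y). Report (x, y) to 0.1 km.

Distance from S−P lag: d = Δt · v_P v_S / (v_P − v_S) = Δt · (5.74·3.55)/(5.74−3.55) ≈ 9.3046·Δt.
So d_K = 117.43, d_L = 150.69, d_M = 186.78 km.
Circle about each station: (x + 99.6)² + (y − 122.2)² = 117.43²; (x + 158.6)² + (y − 153.5)² = 150.69²; (x + 82.7)² + (y + 175.3)² = 186.78².
Subtracting the K equation from the L and M equations removes the quadratic terms:
-118.0 x + 62.6 y = 14945.54
33.8 x − 595.0 y = -8380.58
Solving the 2×2 system: x ≈ -122.9, y ≈ 7.1 km.

(-122.9, 7.1)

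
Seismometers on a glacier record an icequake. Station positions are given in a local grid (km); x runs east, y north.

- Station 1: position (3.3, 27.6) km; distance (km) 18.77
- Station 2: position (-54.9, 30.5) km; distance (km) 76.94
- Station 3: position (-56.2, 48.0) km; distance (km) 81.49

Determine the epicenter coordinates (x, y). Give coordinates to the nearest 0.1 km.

x ≈ 21.8 km, y ≈ 24.4 km

Circle about each station: (x − 3.3)² + (y − 27.6)² = 18.77²; (x + 54.9)² + (y − 30.5)² = 76.94²; (x + 56.2)² + (y − 48.0)² = 81.49².
Subtracting the Station 1 equation from the Station 2 and Station 3 equations removes the quadratic terms:
-116.4 x + 5.8 y = -2395.84
-119.0 x + 40.8 y = -1598.52
Solving the 2×2 system: x ≈ 21.8, y ≈ 24.4 km.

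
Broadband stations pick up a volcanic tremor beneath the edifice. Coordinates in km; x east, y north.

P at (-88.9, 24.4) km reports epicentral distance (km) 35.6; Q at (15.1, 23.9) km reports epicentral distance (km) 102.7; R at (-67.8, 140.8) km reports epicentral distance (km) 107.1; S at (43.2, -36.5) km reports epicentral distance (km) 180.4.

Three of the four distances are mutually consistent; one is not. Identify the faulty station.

Q

Solve using three stations at a time. Using P, R, S (subtract circle equations pairwise → linear system) gives (x, y) ≈ (-117.3, 45.8).
Distances from that point to each station vs reported:
  P: calculated 35.6 vs reported 35.6 → residual 0.0 km
  Q: calculated 134.2 vs reported 102.7 → residual 31.5 km
  R: calculated 107.1 vs reported 107.1 → residual 0.0 km
  S: calculated 180.4 vs reported 180.4 → residual 0.0 km
P, R, S are mutually consistent (residuals ≈ 0); Q is off by 31.5 km.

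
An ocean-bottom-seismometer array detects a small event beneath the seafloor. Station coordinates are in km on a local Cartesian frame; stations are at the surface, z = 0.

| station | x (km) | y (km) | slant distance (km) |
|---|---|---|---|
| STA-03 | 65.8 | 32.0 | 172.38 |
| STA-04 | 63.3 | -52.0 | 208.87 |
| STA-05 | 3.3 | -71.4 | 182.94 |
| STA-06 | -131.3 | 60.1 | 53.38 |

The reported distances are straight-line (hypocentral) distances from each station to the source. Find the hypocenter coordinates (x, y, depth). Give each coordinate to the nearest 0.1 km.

x ≈ -96.4 km, y ≈ 77.6 km, depth ≈ 36.4 km

Each station gives a sphere (x−x_i)² + (y−y_i)² + z² = d_i² (stations at z=0).
Subtracting the STA-03 sphere from STA-04 and STA-05: z² cancels, leaving linear equations in x and y:
-5.0 x − 168.0 y = -12554.56
-125.0 x − 206.8 y = -3996.97
Solving: x ≈ -96.404, y ≈ 77.599 km (keep extra digits for the depth step; rounded: -96.4, 77.6).
Then from the STA-03 sphere: z² = 172.38² − (x − 65.8)² − (y − 32.0)² with x = -96.404, y = 77.599, so z ≈ 36.407 ≈ 36.4 km.
Check against STA-06 (with the unrounded solution): distance 53.38 ≈ 53.38 km. ✓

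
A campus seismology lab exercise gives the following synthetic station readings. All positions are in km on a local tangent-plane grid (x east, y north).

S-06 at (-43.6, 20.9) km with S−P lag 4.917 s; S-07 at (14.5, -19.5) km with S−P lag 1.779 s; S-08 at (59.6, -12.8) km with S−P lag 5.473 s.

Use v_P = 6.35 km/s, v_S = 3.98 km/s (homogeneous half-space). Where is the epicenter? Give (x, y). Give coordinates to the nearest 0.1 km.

Distance from S−P lag: d = Δt · v_P v_S / (v_P − v_S) = Δt · (6.35·3.98)/(6.35−3.98) ≈ 10.6637·Δt.
So d_S-06 = 52.43, d_S-07 = 18.97, d_S-08 = 58.36 km.
Circle about each station: (x + 43.6)² + (y − 20.9)² = 52.43²; (x − 14.5)² + (y + 19.5)² = 18.97²; (x − 59.6)² + (y + 12.8)² = 58.36².
Subtracting pairs of circle equations eliminates x²+y² and gives linear equations (the radical axes):
116.2 x − 80.8 y = 641.77
206.4 x − 67.4 y = 721.25
Solving the 2×2 system: x ≈ 1.7, y ≈ -5.5 km.

(1.7, -5.5)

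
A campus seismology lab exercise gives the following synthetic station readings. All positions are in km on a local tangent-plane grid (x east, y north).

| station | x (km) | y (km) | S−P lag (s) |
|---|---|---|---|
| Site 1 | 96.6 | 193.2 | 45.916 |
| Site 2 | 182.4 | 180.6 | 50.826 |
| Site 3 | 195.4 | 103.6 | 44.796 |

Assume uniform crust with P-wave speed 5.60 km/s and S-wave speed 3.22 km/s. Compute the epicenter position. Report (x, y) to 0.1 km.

Distance from S−P lag: d = Δt · v_P v_S / (v_P − v_S) = Δt · (5.60·3.22)/(5.60−3.22) ≈ 7.5765·Δt.
So d_Site 1 = 347.88, d_Site 2 = 385.08, d_Site 3 = 339.40 km.
Circle about each station: (x − 96.6)² + (y − 193.2)² = 347.88²; (x − 182.4)² + (y − 180.6)² = 385.08²; (x − 195.4)² + (y − 103.6)² = 339.40².
Subtracting the Site 1 equation from the Site 2 and Site 3 equations removes the quadratic terms:
171.6 x − 25.2 y = -8037.79
197.6 x − 179.2 y = 8084.45
Solving the 2×2 system: x ≈ -63.8, y ≈ -115.5 km.
Check against Site 1 (with the unrounded x, y): √((x − 96.6)²+(y − 193.2)²) = 347.85 ≈ 347.88 km. ✓

-63.8 km east, -115.5 km north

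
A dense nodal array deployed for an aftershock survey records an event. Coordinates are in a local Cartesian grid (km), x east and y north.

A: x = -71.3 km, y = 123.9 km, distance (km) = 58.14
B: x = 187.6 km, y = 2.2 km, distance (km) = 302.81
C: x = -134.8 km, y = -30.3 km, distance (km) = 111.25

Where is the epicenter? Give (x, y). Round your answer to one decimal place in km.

Circle about each station: (x + 71.3)² + (y − 123.9)² = 58.14²; (x − 187.6)² + (y − 2.2)² = 302.81²; (x + 134.8)² + (y + 30.3)² = 111.25².
Subtracting pairs of circle equations eliminates x²+y² and gives linear equations (the radical axes):
517.8 x − 243.4 y = -73549.94
-127.0 x − 308.4 y = -10342.07
Solving the 2×2 system: x ≈ -105.8, y ≈ 77.1 km.
Check against A (with the unrounded x, y): √((x + 71.3)²+(y − 123.9)²) = 58.14 ≈ 58.14 km. ✓

-105.8 km east, 77.1 km north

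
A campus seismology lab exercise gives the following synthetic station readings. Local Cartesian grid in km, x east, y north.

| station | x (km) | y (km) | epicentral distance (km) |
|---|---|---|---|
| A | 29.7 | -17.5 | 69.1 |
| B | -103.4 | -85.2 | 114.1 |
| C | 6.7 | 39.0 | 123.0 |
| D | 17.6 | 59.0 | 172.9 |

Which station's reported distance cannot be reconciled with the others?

D

Solve using three stations at a time. Using A, B, C (subtract circle equations pairwise → linear system) gives (x, y) ≈ (10.7, -83.9).
Distances from that point to each station vs reported:
  A: calculated 69.1 vs reported 69.1 → residual 0.0 km
  B: calculated 114.1 vs reported 114.1 → residual 0.0 km
  C: calculated 123.0 vs reported 123.0 → residual 0.0 km
  D: calculated 143.1 vs reported 172.9 → residual 29.8 km
A, B, C are mutually consistent (residuals ≈ 0); D is off by 29.8 km.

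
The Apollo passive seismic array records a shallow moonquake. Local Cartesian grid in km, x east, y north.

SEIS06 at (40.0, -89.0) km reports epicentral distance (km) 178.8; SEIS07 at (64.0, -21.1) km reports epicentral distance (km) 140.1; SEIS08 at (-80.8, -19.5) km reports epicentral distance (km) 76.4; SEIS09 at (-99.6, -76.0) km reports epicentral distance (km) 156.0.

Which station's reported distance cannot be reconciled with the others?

SEIS08

Solve using three stations at a time. Using SEIS06, SEIS07, SEIS09 (subtract circle equations pairwise → linear system) gives (x, y) ≈ (-43.0, 69.4).
Distances from that point to each station vs reported:
  SEIS06: calculated 178.8 vs reported 178.8 → residual 0.0 km
  SEIS07: calculated 140.1 vs reported 140.1 → residual 0.0 km
  SEIS08: calculated 96.6 vs reported 76.4 → residual 20.2 km
  SEIS09: calculated 156.0 vs reported 156.0 → residual 0.0 km
SEIS06, SEIS07, SEIS09 are mutually consistent (residuals ≈ 0); SEIS08 is off by 20.2 km.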